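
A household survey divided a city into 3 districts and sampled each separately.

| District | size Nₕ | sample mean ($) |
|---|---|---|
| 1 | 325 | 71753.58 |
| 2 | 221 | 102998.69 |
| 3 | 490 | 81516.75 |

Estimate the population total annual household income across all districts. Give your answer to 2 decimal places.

1: 325·71753.58 = 23319913.5
2: 221·102998.69 = 22762710.49
3: 490·81516.75 = 39943207.5
τ̂ = Σ Nₕx̄ₕ = 86025831.49.

86025831.49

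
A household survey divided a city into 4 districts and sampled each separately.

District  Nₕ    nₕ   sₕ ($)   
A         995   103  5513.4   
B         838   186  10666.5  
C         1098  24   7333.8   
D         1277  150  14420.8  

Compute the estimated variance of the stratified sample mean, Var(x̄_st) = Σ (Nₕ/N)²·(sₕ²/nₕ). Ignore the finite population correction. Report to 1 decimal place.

321018.6

N = 4208; Wₕ = Nₕ/N.
district A: (995/4208)²·5513.4²/103 = 16500.4762
district B: (838/4208)²·10666.5²/186 = 24258.6990
district C: (1098/4208)²·7333.8²/24 = 152580.8748
district D: (1277/4208)²·14420.8²/150 = 127678.5026
Sum = 321018.5526 → 321018.6.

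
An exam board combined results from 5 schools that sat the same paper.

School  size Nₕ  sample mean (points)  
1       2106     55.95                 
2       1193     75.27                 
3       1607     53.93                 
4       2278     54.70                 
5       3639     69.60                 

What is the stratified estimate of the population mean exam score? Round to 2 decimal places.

62.11

N = 2106 + 1193 + 1607 + 2278 + 3639 = 10823.
The stratified mean weights each stratum mean by its population share Nₕ/N.
Σ Nₕx̄ₕ = 2106·55.95 + 1193·75.27 + 1607·53.93 + 2278·54.70 + 3639·69.60 = 117830.7 + 89797.11 + 86665.51 + 124606.6 + 253274.4 = 672174.32.
Divide by N: 672174.32 / 10823 = 62.1061... → 62.11.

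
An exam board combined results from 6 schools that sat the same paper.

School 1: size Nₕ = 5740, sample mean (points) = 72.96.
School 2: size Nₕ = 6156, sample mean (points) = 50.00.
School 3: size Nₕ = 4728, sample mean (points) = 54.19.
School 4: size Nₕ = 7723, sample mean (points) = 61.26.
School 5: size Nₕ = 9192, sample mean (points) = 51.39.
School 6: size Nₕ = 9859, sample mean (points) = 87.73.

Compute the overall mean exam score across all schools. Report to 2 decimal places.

x̄_st = (Σ Nₕx̄ₕ) / (Σ Nₕ) = (5740·72.96 + 6156·50.00 + 4728·54.19 + 7723·61.26 + 9192·51.39 + 9859·87.73) / 43398
= 2793218.65 / 43398 = 64.3628... → 64.36.

64.36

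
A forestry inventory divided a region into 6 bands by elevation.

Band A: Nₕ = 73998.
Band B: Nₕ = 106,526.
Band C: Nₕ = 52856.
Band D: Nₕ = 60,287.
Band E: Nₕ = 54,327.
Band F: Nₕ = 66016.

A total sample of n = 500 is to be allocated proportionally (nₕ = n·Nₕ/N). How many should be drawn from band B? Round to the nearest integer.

129

Share of band B = 106526/414010 = 0.25730.
Allocate 500 × 0.25730 = 128.651... → 129.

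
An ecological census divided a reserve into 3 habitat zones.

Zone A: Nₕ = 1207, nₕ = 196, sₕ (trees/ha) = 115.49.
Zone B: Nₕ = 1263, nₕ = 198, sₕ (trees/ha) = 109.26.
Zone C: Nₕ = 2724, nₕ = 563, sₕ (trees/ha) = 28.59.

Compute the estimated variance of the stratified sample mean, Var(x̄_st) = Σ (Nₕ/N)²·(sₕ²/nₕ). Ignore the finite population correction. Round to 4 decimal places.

N = 5194. Term for each stratum: Wₕ²sₕ²/nₕ.
Var(x̄_st) = 3.6748815 + 3.5650039 + 0.3993284 = 7.6392139 → 7.6392.

7.6392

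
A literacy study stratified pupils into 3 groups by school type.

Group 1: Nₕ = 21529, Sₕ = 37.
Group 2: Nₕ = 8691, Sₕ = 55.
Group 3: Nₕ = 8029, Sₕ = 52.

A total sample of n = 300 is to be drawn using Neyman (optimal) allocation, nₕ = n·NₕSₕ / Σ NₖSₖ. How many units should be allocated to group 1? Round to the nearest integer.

1: NₕSₕ = 21529·37 = 796573
2: NₕSₕ = 8691·55 = 478005
3: NₕSₕ = 8029·52 = 417508
Σ NₕSₕ = 1692086.
n_1 = 300·796573/1692086 = 141.229... → 141.

141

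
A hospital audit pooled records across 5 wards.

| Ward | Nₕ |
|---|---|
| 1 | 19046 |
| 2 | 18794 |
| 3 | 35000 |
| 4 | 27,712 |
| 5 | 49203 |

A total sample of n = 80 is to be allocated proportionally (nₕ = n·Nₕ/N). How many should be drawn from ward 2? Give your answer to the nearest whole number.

10

N = 19046 + 18794 + 35000 + 27712 + 49203 = 149755.
n_2 = 80·18794/149755 = 10.040... → 10.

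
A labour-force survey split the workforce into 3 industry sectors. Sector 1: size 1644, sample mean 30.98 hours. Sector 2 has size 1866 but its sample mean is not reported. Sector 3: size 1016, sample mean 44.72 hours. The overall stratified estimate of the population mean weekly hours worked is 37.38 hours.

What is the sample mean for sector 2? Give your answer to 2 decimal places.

39.02

N = 1644 + 1866 + 1016 = 4526.
Overall total = μ·N = 37.38·4526 = 169181.88.
Subtract the known strata: 1644·30.98 + 1016·44.72 = 96366.64.
Remaining total for sector 2: 169181.88 − 96366.64 = 72815.24.
Divide by its size: 72815.24 / 1866 = 39.0221... → 39.02.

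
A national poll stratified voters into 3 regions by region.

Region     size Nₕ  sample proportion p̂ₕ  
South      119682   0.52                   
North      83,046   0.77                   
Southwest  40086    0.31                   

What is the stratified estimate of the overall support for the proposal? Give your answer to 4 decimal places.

Wₕ = Nₕ/N with N = 242814: 0.4929, 0.3420, 0.1651.
p̂_st = 0.4929·0.52 + 0.3420·0.77 + 0.1651·0.31 ≈ 0.570835... → 0.5708.

0.5708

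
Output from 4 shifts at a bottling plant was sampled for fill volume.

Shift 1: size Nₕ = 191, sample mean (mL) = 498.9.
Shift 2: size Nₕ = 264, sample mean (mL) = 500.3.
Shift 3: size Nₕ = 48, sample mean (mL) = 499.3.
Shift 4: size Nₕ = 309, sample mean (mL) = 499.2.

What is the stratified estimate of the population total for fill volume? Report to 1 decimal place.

405588.3

1: 191·498.9 = 95289.9
2: 264·500.3 = 132079.2
3: 48·499.3 = 23966.4
4: 309·499.2 = 154252.8
τ̂ = Σ Nₕx̄ₕ = 405588.3.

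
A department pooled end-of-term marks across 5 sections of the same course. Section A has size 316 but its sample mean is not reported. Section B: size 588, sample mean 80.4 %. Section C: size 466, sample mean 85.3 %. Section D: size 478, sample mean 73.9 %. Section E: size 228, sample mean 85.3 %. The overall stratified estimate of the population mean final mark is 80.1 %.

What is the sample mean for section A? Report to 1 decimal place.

Σ Nₕx̄ₕ = N·μ, so 316·x̄_A = 2076·80.1 − (588·80.4 + 466·85.3 + 478·73.9 + 228·85.3).
= 166287.6 − 141797.6 = 24490.
x̄_A = 24490 / 316 = 77.5 → 77.5.

77.5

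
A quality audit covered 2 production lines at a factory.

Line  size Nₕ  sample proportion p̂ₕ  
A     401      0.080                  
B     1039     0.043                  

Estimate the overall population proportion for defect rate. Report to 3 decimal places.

Wₕ = Nₕ/N with N = 1440: 0.2785, 0.7215.
p̂_st = 0.2785·0.080 + 0.7215·0.043 ≈ 0.05330... → 0.053.

0.053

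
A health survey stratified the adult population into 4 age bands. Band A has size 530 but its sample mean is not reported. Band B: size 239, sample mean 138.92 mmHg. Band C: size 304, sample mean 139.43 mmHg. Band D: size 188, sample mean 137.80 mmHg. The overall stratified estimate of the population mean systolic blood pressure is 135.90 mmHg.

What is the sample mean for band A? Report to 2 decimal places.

131.84

Σ Nₕx̄ₕ = N·μ, so 530·x̄_A = 1261·135.90 − (239·138.92 + 304·139.43 + 188·137.80).
= 171369.9 − 101495 = 69874.9.
x̄_A = 69874.9 / 530 = 131.8394... → 131.84.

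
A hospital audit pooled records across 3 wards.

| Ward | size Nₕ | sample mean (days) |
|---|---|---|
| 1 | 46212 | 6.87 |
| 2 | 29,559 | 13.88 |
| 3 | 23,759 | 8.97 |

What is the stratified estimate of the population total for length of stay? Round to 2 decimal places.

Estimate total by summing Nₕ·x̄ₕ over strata.
46212·6.87 + 29559·13.88 + 23759·8.97 = 317476.44 + 410278.92 + 213118.23 = 940873.59.

940873.59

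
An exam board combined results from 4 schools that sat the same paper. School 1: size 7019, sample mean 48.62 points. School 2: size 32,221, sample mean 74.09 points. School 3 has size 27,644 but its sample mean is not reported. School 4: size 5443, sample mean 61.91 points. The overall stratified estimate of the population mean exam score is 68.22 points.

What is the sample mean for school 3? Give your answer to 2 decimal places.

Σ Nₕx̄ₕ = N·μ, so 27644·x̄_3 = 72327·68.22 − (7019·48.62 + 32221·74.09 + 5443·61.91).
= 4934147.94 − 3065493.8 = 1868654.14.
x̄_3 = 1868654.14 / 27644 = 67.5971... → 67.60.

67.60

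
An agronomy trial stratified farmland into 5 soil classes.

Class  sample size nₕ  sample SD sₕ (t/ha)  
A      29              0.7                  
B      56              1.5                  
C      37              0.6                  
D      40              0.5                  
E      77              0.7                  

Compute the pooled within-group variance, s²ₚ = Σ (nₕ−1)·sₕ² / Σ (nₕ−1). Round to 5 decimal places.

A: (29−1)·0.7² = 28·0.49 = 13.72
B: (56−1)·1.5² = 55·2.25 = 123.75
C: (37−1)·0.6² = 36·0.36 = 12.96
D: (40−1)·0.5² = 39·0.25 = 9.75
E: (77−1)·0.7² = 76·0.49 = 37.24
Numerator = 197.42; denominator = Σ(nₕ−1) = 234.
s²ₚ = 197.42/234 = 0.8436752... → 0.84368.

0.84368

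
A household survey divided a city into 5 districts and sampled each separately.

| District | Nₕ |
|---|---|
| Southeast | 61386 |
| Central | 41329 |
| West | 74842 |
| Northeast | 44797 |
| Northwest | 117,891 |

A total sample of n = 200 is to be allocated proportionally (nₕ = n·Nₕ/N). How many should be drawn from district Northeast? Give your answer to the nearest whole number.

Share of district Northeast = 44797/340245 = 0.13166.
Allocate 200 × 0.13166 = 26.332... → 26.

26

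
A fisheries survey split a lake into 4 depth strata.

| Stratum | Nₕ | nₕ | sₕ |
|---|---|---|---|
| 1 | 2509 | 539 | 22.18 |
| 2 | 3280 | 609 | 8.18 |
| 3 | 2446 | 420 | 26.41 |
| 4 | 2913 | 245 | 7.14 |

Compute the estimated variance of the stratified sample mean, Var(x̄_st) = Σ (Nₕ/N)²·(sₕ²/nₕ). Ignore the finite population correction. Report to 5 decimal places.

0.14990

N = 11148. Term for each stratum: Wₕ²sₕ²/nₕ.
Var(x̄_st) = 0.04623190 + 0.00951137 + 0.07994780 + 0.01420749 = 0.14989856 → 0.14990.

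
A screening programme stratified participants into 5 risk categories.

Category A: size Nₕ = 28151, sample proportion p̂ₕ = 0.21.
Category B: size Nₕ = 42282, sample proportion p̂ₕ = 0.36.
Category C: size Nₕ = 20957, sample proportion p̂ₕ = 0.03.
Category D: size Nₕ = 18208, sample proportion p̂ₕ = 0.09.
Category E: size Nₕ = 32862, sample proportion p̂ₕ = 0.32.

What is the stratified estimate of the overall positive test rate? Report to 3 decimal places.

0.238

N = 28151 + 42282 + 20957 + 18208 + 32862 = 142460.
Overall proportion = Σ (Nₕ/N)·p̂ₕ.
Σ Nₕp̂ₕ = 5911.71 + 15221.52 + 628.71 + 1638.72 + 10515.84 = 33916.5.
33916.5 / 142460 = 0.23808... → 0.238.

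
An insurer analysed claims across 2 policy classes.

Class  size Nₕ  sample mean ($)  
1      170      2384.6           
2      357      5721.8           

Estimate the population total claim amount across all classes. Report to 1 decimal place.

2448064.6

Estimate total by summing Nₕ·x̄ₕ over strata.
170·2384.6 + 357·5721.8 = 405382 + 2042682.6 = 2448064.6.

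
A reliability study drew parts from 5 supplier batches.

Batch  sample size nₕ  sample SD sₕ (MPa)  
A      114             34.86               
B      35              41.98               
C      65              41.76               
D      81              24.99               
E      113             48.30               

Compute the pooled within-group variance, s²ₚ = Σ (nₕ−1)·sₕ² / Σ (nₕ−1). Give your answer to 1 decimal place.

A: (114−1)·34.86² = 113·1215.2196 = 137319.8148
B: (35−1)·41.98² = 34·1762.3204 = 59918.8936
C: (65−1)·41.76² = 64·1743.8976 = 111609.4464
D: (81−1)·24.99² = 80·624.5001 = 49960.008
E: (113−1)·48.30² = 112·2332.89 = 261283.68
Numerator = 620091.8428; denominator = Σ(nₕ−1) = 403.
s²ₚ = 620091.8428/403 = 1538.689... → 1538.7.

1538.7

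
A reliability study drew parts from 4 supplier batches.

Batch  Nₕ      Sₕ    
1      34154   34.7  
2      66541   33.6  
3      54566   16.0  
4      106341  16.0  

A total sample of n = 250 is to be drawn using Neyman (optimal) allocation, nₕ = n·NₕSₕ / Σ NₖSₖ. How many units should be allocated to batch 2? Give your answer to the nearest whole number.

93

1: NₕSₕ = 34154·34.7 = 1185143.8
2: NₕSₕ = 66541·33.6 = 2235777.6
3: NₕSₕ = 54566·16.0 = 873056
4: NₕSₕ = 106341·16.0 = 1701456
Σ NₕSₕ = 5995433.4.
n_2 = 250·2235777.6/5995433.4 = 93.228... → 93.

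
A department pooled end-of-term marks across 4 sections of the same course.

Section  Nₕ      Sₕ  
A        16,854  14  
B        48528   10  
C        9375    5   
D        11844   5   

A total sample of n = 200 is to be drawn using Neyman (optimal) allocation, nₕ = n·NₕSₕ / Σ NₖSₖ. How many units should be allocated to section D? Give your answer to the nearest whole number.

14

Σ NₕSₕ = 16854·14 + 48528·10 + 9375·5 + 11844·5 = 827331.
Share for D: 59220/827331 = 0.07158.
n_D = 200 × 0.07158 = 14.316... → 14.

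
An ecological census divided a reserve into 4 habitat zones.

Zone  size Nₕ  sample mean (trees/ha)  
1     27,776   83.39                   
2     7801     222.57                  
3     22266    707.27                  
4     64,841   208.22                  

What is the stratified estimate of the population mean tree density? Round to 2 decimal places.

271.44

N = 27776 + 7801 + 22266 + 64841 = 122684.
Overall mean = Σ (Nₕ/N)·x̄ₕ — weight by population share, not a simple average.
Σ Nₕx̄ₕ = 27776·83.39 + 7801·222.57 + 22266·707.27 + 64841·208.22 = 2316240.64 + 1736268.57 + 15748073.82 + 13501193.02 = 33301776.05.
Divide by N: 33301776.05 / 122684 = 271.4435... → 271.44.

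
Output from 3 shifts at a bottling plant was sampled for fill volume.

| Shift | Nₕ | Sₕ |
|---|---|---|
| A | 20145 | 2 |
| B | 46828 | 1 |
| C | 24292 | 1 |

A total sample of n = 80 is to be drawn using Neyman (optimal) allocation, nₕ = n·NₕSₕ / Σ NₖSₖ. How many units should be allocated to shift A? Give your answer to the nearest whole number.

29

Σ NₕSₕ = 20145·2 + 46828·1 + 24292·1 = 111410.
Share for A: 40290/111410 = 0.36164.
n_A = 80 × 0.36164 = 28.931... → 29.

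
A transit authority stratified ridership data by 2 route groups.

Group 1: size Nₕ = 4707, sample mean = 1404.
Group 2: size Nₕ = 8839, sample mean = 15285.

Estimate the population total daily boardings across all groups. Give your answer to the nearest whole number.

1: 4707·1404 = 6608628
2: 8839·15285 = 135104115
τ̂ = Σ Nₕx̄ₕ = 141712743.

141712743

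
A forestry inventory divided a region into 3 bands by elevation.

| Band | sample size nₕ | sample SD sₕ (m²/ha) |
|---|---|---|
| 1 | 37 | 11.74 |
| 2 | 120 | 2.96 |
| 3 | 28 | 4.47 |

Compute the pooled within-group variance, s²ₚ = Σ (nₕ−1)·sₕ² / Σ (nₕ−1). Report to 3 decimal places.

35.956

1: (37−1)·11.74² = 36·137.8276 = 4961.7936
2: (120−1)·2.96² = 119·8.7616 = 1042.6304
3: (28−1)·4.47² = 27·19.9809 = 539.4843
Numerator = 6543.9083; denominator = Σ(nₕ−1) = 182.
s²ₚ = 6543.9083/182 = 35.95554... → 35.956.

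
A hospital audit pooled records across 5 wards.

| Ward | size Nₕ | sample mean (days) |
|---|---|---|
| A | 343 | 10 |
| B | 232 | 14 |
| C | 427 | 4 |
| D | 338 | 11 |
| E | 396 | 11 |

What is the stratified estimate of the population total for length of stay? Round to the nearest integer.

16460

Population total = Σ Nₕ·x̄ₕ (each stratum's size times its mean).
343·10 + 232·14 + 427·4 + 338·11 + 396·11 = 3430 + 3248 + 1708 + 3718 + 4356 = 16460.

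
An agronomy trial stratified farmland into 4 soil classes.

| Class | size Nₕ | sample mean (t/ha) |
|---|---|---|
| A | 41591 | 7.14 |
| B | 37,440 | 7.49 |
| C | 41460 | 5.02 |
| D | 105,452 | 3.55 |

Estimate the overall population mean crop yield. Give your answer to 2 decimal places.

N = 41591 + 37440 + 41460 + 105452 = 225943.
Weight each subgroup mean by Nₕ/N and sum.
Σ Nₕx̄ₕ = 41591·7.14 + 37440·7.49 + 41460·5.02 + 105452·3.55 = 296959.74 + 280425.6 + 208129.2 + 374354.6 = 1159869.14.
Divide by N: 1159869.14 / 225943 = 5.1335... → 5.13.

5.13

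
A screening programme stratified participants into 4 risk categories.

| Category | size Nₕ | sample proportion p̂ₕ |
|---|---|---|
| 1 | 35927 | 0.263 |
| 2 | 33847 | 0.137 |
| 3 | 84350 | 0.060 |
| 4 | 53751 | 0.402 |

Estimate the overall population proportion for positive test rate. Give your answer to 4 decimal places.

0.1961

N = 35927 + 33847 + 84350 + 53751 = 207875.
Overall proportion = Σ (Nₕ/N)·p̂ₕ.
Σ Nₕp̂ₕ = 9448.801 + 4637.039 + 5061 + 21607.902 = 40754.742.
40754.742 / 207875 = 0.196054... → 0.1961.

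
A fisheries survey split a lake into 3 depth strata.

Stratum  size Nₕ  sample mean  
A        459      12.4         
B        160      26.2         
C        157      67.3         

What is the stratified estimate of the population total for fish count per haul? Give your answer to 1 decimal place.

A: 459·12.4 = 5691.6
B: 160·26.2 = 4192
C: 157·67.3 = 10566.1
τ̂ = Σ Nₕx̄ₕ = 20449.7.

20449.7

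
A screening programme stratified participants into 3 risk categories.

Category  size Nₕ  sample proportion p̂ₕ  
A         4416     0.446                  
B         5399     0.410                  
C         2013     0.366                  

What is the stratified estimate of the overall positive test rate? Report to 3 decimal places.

N = 4416 + 5399 + 2013 = 11828.
Overall proportion = Σ (Nₕ/N)·p̂ₕ.
Σ Nₕp̂ₕ = 1969.536 + 2213.59 + 736.758 = 4919.884.
4919.884 / 11828 = 0.41595... → 0.416.

0.416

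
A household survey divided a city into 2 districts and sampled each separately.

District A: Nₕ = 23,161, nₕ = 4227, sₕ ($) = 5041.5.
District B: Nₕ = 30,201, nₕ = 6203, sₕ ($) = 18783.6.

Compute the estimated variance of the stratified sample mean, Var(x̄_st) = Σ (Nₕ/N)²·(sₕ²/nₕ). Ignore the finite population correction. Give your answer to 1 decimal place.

19352.2

N = 53362. Term for each stratum: Wₕ²sₕ²/nₕ.
Var(x̄_st) = 1132.7595 + 18219.4109 = 19352.1704 → 19352.2.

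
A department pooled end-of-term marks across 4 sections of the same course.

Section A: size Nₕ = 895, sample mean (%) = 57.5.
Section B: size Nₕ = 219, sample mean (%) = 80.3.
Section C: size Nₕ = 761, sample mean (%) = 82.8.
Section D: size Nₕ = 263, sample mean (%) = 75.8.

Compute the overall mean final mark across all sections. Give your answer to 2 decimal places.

71.09

x̄_st = (Σ Nₕx̄ₕ) / (Σ Nₕ) = (895·57.5 + 219·80.3 + 761·82.8 + 263·75.8) / 2138
= 151994.4 / 2138 = 71.0919... → 71.09.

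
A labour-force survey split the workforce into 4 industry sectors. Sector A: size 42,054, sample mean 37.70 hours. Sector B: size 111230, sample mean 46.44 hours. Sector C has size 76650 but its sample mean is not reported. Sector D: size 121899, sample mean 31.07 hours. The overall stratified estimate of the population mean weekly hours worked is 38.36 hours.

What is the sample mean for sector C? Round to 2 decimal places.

38.59

Σ Nₕx̄ₕ = N·μ, so 76650·x̄_C = 351833·38.36 − (42054·37.70 + 111230·46.44 + 121899·31.07).
= 13496313.88 − 10538358.93 = 2957954.95.
x̄_C = 2957954.95 / 76650 = 38.5904... → 38.59.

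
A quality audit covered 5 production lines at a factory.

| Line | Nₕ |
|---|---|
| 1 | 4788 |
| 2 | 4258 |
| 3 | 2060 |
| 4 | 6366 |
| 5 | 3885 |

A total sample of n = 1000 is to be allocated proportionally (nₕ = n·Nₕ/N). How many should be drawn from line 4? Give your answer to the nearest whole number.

N = 4788 + 4258 + 2060 + 6366 + 3885 = 21357.
n_4 = 1000·6366/21357 = 298.076... → 298.

298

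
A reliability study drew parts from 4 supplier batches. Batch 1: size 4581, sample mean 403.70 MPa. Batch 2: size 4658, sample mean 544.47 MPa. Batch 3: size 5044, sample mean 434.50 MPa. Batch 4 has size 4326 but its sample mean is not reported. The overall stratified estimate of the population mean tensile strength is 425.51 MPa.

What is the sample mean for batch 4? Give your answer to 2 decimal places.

310.03

Σ Nₕx̄ₕ = N·μ, so 4326·x̄_4 = 18609·425.51 − (4581·403.70 + 4658·544.47 + 5044·434.50).
= 7918315.59 − 6577108.96 = 1341206.63.
x̄_4 = 1341206.63 / 4326 = 310.0339... → 310.03.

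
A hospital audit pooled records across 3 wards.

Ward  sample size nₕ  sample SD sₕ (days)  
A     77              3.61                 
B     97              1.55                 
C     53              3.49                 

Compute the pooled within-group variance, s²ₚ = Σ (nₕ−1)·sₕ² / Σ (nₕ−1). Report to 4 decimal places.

8.2788

A: (77−1)·3.61² = 76·13.0321 = 990.4396
B: (97−1)·1.55² = 96·2.4025 = 230.64
C: (53−1)·3.49² = 52·12.1801 = 633.3652
Numerator = 1854.4448; denominator = Σ(nₕ−1) = 224.
s²ₚ = 1854.4448/224 = 8.278771... → 8.2788.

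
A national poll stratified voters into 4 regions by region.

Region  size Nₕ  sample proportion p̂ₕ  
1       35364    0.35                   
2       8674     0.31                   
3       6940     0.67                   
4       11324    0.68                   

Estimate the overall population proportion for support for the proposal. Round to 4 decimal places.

Wₕ = Nₕ/N with N = 62302: 0.5676, 0.1392, 0.1114, 0.1818.
p̂_st = 0.5676·0.35 + 0.1392·0.31 + 0.1114·0.67 + 0.1818·0.68 ≈ 0.440057... → 0.4401.

0.4401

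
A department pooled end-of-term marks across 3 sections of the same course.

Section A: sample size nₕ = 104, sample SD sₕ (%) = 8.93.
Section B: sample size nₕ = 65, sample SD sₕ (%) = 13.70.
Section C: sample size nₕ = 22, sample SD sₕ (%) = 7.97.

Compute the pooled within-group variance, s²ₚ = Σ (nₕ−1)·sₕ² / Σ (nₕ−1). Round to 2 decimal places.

A: (104−1)·8.93² = 103·79.7449 = 8213.7247
B: (65−1)·13.70² = 64·187.69 = 12012.16
C: (22−1)·7.97² = 21·63.5209 = 1333.9389
Numerator = 21559.8236; denominator = Σ(nₕ−1) = 188.
s²ₚ = 21559.8236/188 = 114.6799... → 114.68.

114.68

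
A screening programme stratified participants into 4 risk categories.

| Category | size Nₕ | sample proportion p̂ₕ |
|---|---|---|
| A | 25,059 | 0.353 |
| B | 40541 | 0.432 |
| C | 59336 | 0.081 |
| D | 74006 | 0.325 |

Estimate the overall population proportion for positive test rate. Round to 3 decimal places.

Wₕ = Nₕ/N with N = 198942: 0.1260, 0.2038, 0.2983, 0.3720.
p̂_st = 0.1260·0.353 + 0.2038·0.432 + 0.2983·0.081 + 0.3720·0.325 ≈ 0.27756... → 0.278.

0.278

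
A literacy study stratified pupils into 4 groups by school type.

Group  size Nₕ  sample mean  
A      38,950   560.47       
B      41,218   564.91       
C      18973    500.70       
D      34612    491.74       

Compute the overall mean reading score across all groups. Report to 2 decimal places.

x̄_st = (Σ Nₕx̄ₕ) / (Σ Nₕ) = (38950·560.47 + 41218·564.91 + 18973·500.70 + 34612·491.74) / 133753
= 71634652.86 / 133753 = 535.5742... → 535.57.

535.57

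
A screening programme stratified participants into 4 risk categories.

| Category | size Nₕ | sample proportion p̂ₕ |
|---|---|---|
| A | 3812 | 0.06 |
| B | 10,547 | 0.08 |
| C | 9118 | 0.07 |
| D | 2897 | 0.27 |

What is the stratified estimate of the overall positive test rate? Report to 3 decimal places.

N = 3812 + 10547 + 9118 + 2897 = 26374.
Overall proportion = Σ (Nₕ/N)·p̂ₕ.
Σ Nₕp̂ₕ = 228.72 + 843.76 + 638.26 + 782.19 = 2492.93.
2492.93 / 26374 = 0.09452... → 0.095.

0.095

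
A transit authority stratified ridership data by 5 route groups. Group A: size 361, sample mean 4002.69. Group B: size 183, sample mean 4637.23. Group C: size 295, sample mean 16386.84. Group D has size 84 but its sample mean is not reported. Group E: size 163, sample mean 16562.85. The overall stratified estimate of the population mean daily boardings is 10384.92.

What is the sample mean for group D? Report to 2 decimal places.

17268.77

Σ Nₕx̄ₕ = N·μ, so 84·x̄_D = 1086·10384.92 − (361·4002.69 + 183·4637.23 + 295·16386.84 + 163·16562.85).
= 11278023.12 − 9827446.53 = 1450576.59.
x̄_D = 1450576.59 / 84 = 17268.7689... → 17268.77.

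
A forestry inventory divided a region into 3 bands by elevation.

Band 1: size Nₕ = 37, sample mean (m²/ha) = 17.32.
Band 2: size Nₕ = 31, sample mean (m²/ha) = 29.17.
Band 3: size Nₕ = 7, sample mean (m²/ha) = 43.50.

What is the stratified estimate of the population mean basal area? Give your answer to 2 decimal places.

24.66

N = 37 + 31 + 7 = 75.
Weight each subgroup mean by Nₕ/N and sum.
Σ Nₕx̄ₕ = 37·17.32 + 31·29.17 + 7·43.50 = 640.84 + 904.27 + 304.5 = 1849.61.
Divide by N: 1849.61 / 75 = 24.6615... → 24.66.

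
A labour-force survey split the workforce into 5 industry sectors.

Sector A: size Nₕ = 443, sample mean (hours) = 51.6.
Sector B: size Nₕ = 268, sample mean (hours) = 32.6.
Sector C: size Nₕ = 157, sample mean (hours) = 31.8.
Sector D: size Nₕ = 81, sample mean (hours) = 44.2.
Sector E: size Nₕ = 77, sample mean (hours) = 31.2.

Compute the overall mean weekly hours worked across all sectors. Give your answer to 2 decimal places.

41.49

N = 443 + 268 + 157 + 81 + 77 = 1026.
The stratified mean weights each stratum mean by its population share Nₕ/N.
Σ Nₕx̄ₕ = 443·51.6 + 268·32.6 + 157·31.8 + 81·44.2 + 77·31.2 = 22858.8 + 8736.8 + 4992.6 + 3580.2 + 2402.4 = 42570.8.
Divide by N: 42570.8 / 1026 = 41.4920... → 41.49.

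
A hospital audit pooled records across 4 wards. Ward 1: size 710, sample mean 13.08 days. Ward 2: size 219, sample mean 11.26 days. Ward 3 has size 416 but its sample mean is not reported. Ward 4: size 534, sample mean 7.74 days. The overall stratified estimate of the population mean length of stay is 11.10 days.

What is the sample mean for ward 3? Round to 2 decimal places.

Σ Nₕx̄ₕ = N·μ, so 416·x̄_3 = 1879·11.10 − (710·13.08 + 219·11.26 + 534·7.74).
= 20856.9 − 15885.9 = 4971.
x̄_3 = 4971 / 416 = 11.9495... → 11.95.

11.95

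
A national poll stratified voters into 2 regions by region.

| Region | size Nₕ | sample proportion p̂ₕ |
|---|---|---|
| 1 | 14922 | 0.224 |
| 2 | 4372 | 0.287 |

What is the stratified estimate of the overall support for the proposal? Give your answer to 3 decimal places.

Wₕ = Nₕ/N with N = 19294: 0.7734, 0.2266.
p̂_st = 0.7734·0.224 + 0.2266·0.287 ≈ 0.23828... → 0.238.

0.238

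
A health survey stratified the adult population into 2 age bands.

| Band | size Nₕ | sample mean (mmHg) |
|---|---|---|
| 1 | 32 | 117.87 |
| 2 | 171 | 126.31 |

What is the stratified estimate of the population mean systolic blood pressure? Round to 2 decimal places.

124.98

N = 32 + 171 = 203.
The stratified mean weights each stratum mean by its population share Nₕ/N.
Σ Nₕx̄ₕ = 32·117.87 + 171·126.31 = 3771.84 + 21599.01 = 25370.85.
Divide by N: 25370.85 / 203 = 124.9796... → 124.98.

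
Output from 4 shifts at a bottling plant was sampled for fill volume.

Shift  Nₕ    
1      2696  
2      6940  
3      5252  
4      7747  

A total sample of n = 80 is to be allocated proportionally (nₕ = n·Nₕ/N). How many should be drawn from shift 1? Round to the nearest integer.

Share of shift 1 = 2696/22635 = 0.11911.
Allocate 80 × 0.11911 = 9.529... → 10.

10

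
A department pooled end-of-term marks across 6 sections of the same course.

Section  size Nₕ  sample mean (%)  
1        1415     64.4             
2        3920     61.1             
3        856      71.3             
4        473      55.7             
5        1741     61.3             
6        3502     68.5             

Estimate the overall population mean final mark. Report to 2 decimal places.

64.22

x̄_st = (Σ Nₕx̄ₕ) / (Σ Nₕ) = (1415·64.4 + 3920·61.1 + 856·71.3 + 473·55.7 + 1741·61.3 + 3502·68.5) / 11907
= 764627.2 / 11907 = 64.2166... → 64.22.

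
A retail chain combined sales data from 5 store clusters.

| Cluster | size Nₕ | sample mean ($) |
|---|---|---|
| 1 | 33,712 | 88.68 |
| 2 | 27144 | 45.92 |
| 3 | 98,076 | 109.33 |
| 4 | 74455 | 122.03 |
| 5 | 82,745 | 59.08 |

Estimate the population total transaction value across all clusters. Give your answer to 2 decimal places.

28932999.97

Estimate total by summing Nₕ·x̄ₕ over strata.
33712·88.68 + 27144·45.92 + 98076·109.33 + 74455·122.03 + 82745·59.08 = 2989580.16 + 1246452.48 + 10722649.08 + 9085743.65 + 4888574.6 = 28932999.97.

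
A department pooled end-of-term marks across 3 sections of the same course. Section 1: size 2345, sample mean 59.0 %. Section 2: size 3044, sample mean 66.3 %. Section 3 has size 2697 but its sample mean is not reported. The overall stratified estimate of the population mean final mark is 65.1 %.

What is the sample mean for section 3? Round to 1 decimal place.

69.0

Σ Nₕx̄ₕ = N·μ, so 2697·x̄_3 = 8086·65.1 − (2345·59.0 + 3044·66.3).
= 526398.6 − 340172.2 = 186226.4.
x̄_3 = 186226.4 / 2697 = 69.049... → 69.0.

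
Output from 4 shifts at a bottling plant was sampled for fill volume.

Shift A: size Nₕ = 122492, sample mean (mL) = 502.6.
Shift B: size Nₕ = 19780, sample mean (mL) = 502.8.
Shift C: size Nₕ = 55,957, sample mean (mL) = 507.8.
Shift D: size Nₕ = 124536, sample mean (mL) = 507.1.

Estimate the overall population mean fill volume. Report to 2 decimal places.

505.25

x̄_st = (Σ Nₕx̄ₕ) / (Σ Nₕ) = (122492·502.6 + 19780·502.8 + 55957·507.8 + 124536·507.1) / 322765
= 163077033.4 / 322765 = 505.2501... → 505.25.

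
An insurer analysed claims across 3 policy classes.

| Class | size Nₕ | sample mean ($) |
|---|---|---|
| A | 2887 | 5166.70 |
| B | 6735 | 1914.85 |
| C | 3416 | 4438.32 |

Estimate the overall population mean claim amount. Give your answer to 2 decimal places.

N = 2887 + 6735 + 3416 = 13038.
Overall mean = Σ (Nₕ/N)·x̄ₕ — weight by population share, not a simple average.
Σ Nₕx̄ₕ = 2887·5166.70 + 6735·1914.85 + 3416·4438.32 = 14916262.9 + 12896514.75 + 15161301.12 = 42974078.77.
Divide by N: 42974078.77 / 13038 = 3296.0637... → 3296.06.

3296.06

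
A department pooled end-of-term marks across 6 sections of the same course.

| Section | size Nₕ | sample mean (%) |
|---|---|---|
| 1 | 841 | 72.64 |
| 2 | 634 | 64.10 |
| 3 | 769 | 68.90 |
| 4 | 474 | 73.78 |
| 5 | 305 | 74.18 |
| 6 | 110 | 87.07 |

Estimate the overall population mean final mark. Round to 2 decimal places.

70.82

x̄_st = (Σ Nₕx̄ₕ) / (Σ Nₕ) = (841·72.64 + 634·64.10 + 769·68.90 + 474·73.78 + 305·74.18 + 110·87.07) / 3133
= 221888.06 / 3133 = 70.8229... → 70.82.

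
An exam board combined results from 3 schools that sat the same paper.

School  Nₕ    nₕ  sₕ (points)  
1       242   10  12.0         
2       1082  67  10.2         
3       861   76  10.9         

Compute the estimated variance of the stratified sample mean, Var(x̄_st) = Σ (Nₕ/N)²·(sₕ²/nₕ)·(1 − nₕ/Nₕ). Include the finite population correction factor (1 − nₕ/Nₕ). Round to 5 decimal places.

N = 2185. Term for each stratum: Wₕ²sₕ²/nₕ·(1−nₕ/Nₕ).
Var(x̄_st) = 0.16934133 + 0.35720371 + 0.22131423 = 0.74785926 → 0.74786.

0.74786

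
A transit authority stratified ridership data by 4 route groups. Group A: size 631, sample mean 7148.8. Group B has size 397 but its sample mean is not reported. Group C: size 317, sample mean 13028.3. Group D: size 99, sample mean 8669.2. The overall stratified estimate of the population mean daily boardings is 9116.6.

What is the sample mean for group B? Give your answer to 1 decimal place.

N = 631 + 397 + 317 + 99 = 1444.
Overall total = μ·N = 9116.6·1444 = 13164370.4.
Subtract the known strata: 631·7148.8 + 317·13028.3 + 99·8669.2 = 9499114.7.
Remaining total for group B: 13164370.4 − 9499114.7 = 3665255.7.
Divide by its size: 3665255.7 / 397 = 9232.382... → 9232.4.

9232.4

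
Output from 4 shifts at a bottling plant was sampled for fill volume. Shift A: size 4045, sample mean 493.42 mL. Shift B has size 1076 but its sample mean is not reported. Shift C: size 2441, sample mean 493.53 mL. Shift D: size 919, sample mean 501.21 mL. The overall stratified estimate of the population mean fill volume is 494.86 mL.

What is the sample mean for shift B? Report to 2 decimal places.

Σ Nₕx̄ₕ = N·μ, so 1076·x̄_B = 8481·494.86 − (4045·493.42 + 2441·493.53 + 919·501.21).
= 4196907.66 − 3661202.62 = 535705.04.
x̄_B = 535705.04 / 1076 = 497.8671... → 497.87.

497.87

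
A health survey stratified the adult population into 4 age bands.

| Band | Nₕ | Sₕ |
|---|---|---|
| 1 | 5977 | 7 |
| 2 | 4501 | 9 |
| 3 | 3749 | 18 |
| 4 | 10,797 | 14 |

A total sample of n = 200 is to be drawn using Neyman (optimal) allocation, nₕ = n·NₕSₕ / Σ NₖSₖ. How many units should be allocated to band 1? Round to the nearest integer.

28

1: NₕSₕ = 5977·7 = 41839
2: NₕSₕ = 4501·9 = 40509
3: NₕSₕ = 3749·18 = 67482
4: NₕSₕ = 10797·14 = 151158
Σ NₕSₕ = 300988.
n_1 = 200·41839/300988 = 27.801... → 28.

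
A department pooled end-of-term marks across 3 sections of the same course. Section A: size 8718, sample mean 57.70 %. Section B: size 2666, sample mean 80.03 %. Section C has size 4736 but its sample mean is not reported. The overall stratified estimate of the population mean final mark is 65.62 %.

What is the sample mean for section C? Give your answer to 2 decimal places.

N = 8718 + 2666 + 4736 = 16120.
Overall total = μ·N = 65.62·16120 = 1057794.4.
Subtract the known strata: 8718·57.70 + 2666·80.03 = 716388.58.
Remaining total for section C: 1057794.4 − 716388.58 = 341405.82.
Divide by its size: 341405.82 / 4736 = 72.0874... → 72.09.

72.09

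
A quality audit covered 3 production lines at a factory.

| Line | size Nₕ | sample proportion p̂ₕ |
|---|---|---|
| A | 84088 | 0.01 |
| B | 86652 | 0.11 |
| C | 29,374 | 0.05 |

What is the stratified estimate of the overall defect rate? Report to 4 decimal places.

N = 84088 + 86652 + 29374 = 200114.
Overall proportion = Σ (Nₕ/N)·p̂ₕ.
Σ Nₕp̂ₕ = 840.88 + 9531.72 + 1468.7 = 11841.3.
11841.3 / 200114 = 0.059173... → 0.0592.

0.0592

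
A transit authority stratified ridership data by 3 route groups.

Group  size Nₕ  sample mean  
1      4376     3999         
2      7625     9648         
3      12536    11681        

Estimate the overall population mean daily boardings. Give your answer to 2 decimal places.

9679.20

x̄_st = (Σ Nₕx̄ₕ) / (Σ Nₕ) = (4376·3999 + 7625·9648 + 12536·11681) / 24537
= 237498640 / 24537 = 9679.2045... → 9679.20.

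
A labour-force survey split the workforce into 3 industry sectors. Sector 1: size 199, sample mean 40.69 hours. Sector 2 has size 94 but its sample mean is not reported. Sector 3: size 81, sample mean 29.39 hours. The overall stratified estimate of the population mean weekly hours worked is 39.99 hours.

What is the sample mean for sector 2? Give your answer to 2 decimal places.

Σ Nₕx̄ₕ = N·μ, so 94·x̄_2 = 374·39.99 − (199·40.69 + 81·29.39).
= 14956.26 − 10477.9 = 4478.36.
x̄_2 = 4478.36 / 94 = 47.6421... → 47.64.

47.64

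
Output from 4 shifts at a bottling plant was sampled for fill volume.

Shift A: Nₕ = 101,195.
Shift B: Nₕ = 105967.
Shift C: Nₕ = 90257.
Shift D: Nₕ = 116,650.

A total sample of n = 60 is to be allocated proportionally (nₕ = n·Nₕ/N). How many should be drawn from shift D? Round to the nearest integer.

17

N = 101195 + 105967 + 90257 + 116650 = 414069.
n_D = 60·116650/414069 = 16.903... → 17.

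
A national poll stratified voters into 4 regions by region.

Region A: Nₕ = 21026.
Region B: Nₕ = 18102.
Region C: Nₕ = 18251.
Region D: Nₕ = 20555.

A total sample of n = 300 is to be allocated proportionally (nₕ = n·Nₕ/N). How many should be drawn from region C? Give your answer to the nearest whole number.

N = 21026 + 18102 + 18251 + 20555 = 77934.
n_C = 300·18251/77934 = 70.256... → 70.

70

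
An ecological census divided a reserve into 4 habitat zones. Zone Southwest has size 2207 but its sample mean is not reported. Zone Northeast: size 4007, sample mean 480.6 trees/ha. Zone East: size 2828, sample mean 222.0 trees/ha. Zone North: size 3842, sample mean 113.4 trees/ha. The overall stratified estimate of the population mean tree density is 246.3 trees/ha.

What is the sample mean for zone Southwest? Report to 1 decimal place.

83.4

Σ Nₕx̄ₕ = N·μ, so 2207·x̄_Southwest = 12884·246.3 − (4007·480.6 + 2828·222.0 + 3842·113.4).
= 3173329.2 − 2989263 = 184066.2.
x̄_Southwest = 184066.2 / 2207 = 83.401... → 83.4.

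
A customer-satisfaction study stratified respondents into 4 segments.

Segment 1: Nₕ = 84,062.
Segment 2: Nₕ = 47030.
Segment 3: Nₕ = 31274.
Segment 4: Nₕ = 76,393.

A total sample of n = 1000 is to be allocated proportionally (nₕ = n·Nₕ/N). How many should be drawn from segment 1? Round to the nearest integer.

Share of segment 1 = 84062/238759 = 0.35208.
Allocate 1000 × 0.35208 = 352.079... → 352.

352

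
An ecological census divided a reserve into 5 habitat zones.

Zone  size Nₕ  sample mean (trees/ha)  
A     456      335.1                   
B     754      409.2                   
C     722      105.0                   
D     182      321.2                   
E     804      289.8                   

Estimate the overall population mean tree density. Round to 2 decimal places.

283.97

x̄_st = (Σ Nₕx̄ₕ) / (Σ Nₕ) = (456·335.1 + 754·409.2 + 722·105.0 + 182·321.2 + 804·289.8) / 2918
= 828610 / 2918 = 283.9650... → 283.97.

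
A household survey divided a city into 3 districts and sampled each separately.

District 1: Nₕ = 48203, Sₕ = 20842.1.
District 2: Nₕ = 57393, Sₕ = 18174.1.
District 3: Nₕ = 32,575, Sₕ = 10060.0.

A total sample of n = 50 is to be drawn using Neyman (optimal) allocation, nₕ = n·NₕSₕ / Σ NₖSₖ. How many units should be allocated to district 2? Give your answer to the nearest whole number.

22

Σ NₕSₕ = 48203·20842.1 + 57393·18174.1 + 32575·10060.0 = 2375422367.6.
Share for 2: 1043066121.3/2375422367.6 = 0.43911.
n_2 = 50 × 0.43911 = 21.955... → 22.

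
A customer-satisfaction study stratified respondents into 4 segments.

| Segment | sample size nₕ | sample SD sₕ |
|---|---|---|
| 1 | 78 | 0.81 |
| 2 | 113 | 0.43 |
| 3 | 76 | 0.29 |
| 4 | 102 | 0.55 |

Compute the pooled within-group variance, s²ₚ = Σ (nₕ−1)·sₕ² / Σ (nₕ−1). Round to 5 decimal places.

0.29613

1: (78−1)·0.81² = 77·0.6561 = 50.5197
2: (113−1)·0.43² = 112·0.1849 = 20.7088
3: (76−1)·0.29² = 75·0.0841 = 6.3075
4: (102−1)·0.55² = 101·0.3025 = 30.5525
Numerator = 108.0885; denominator = Σ(nₕ−1) = 365.
s²ₚ = 108.0885/365 = 0.2961329... → 0.29613.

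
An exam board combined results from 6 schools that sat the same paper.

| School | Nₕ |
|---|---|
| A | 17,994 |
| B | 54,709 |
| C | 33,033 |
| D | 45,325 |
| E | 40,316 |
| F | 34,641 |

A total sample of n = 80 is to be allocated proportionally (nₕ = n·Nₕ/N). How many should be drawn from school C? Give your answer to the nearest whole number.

12

Share of school C = 33033/226018 = 0.14615.
Allocate 80 × 0.14615 = 11.692... → 12.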